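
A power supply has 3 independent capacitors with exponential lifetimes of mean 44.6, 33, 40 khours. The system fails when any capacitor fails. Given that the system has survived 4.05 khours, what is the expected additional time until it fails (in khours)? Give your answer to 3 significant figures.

First-failure rate Σλ = 1/44.6 + 1/33 + 1/40 = 0.0777246.
By memorylessness the expected residual is 1/Σλ = 12.8659 khours, regardless of the 4.05 already elapsed.

12.9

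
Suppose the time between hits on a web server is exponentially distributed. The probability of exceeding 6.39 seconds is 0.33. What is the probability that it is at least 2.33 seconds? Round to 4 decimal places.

0.6675

e^(−λ·6.39) = 0.33 ⇒ λ = −ln(0.33)/6.39 = 0.1735.
P(X > 2.33) = e^(−0.1735·2.33) = e^(−0.40425) ≈ 0.6675.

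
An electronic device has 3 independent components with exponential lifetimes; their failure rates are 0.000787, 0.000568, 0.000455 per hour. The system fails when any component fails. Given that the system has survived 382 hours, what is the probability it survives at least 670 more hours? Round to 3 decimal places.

Time to first failure ~ Exp(Σλ) with Σλ = 0.00181.
By memorylessness, P(T > 382+670 | T > 382) = P(T > 670) = e^(−0.00181·670) ≈ 0.297.

0.297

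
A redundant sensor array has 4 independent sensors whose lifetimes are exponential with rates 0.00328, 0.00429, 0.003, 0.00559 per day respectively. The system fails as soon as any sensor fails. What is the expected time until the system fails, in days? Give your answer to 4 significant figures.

61.88

The time to first failure is exponential with rate Σλ = 0.00328 + 0.00429 + 0.003 + 0.00559 = 0.01616.
E[min] = 1/Σλ = 1/0.01616 = 61.8812 days.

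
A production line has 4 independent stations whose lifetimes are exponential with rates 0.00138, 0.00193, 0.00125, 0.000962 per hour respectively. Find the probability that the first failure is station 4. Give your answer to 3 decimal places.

The time to first failure is exponential with rate Σλ = 0.00138 + 0.00193 + 0.00125 + 0.000962 = 0.005522.
P(station 4 first) = λ_4/Σλ = 0.000962/0.005522 ≈ 0.174.

0.174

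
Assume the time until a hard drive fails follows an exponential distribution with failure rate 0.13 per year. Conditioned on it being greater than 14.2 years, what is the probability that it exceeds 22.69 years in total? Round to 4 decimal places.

0.3316

The exponential is memoryless, so the remaining time is again Exp(λ): the condition X > 14.2 is irrelevant.
P(X > 8.49) = e^(−1.1037) ≈ 0.3316.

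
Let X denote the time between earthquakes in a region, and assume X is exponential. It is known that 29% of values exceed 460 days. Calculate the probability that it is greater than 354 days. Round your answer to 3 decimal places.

0.386

e^(−λ·460) = 0.29 ⇒ λ = −ln(0.29)/460 = 0.00269103.
P(X > 354) = e^(−0.00269103·354) = e^(−0.95263) ≈ 0.386.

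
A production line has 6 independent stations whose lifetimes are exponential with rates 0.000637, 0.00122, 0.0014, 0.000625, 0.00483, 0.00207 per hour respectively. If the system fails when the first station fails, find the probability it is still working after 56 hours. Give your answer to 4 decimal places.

The time to first failure is exponential with rate Σλ = 0.000637 + 0.00122 + 0.0014 + 0.000625 + 0.00483 + 0.00207 = 0.010782.
P(min > 56) = e^(−0.010782·56) = e^(−0.60379) ≈ 0.5467.

0.5467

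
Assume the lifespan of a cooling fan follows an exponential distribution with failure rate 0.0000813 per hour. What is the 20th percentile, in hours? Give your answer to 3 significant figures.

2740

Set 1 − e^(−λt) = 0.2, so t = −ln(0.8)/λ = 0.22314/0.0000813 ≈ 2744.69 hours.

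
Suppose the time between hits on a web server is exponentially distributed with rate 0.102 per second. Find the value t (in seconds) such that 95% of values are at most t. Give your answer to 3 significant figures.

29.4

Set 1 − e^(−λt) = 0.95, so t = −ln(0.05)/λ = 2.9957/0.102 ≈ 29.3699 seconds.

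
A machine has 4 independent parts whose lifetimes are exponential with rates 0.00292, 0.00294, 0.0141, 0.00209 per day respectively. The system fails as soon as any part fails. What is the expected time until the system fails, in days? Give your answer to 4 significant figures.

The time to first failure is exponential with rate Σλ = 0.00292 + 0.00294 + 0.0141 + 0.00209 = 0.02205.
E[min] = 1/Σλ = 1/0.02205 = 45.3515 days.

45.35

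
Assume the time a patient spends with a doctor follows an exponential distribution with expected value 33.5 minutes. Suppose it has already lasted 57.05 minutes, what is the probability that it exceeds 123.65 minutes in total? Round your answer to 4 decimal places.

0.1370

The rate is λ = 1/33.5 = 0.0298507 per minute.
P(X > s+t | X > s) = e^(−λ(s+t))/e^(−λs) = e^(−λt), independent of s = 57.05.
P(X > 66.6) = e^(−1.9881) ≈ 0.1370.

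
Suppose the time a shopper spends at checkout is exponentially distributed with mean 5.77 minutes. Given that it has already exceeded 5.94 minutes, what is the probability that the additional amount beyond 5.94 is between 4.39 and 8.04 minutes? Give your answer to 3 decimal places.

0.219

The rate is λ = 1/5.77 = 0.17331 per minute.
Memoryless: the residual past 5.94 is again Exp(λ).
P(4.39 < residual < 8.04) = e^(−λ·4.39) − e^(−λ·8.04) = 0.46728 − 0.24823 ≈ 0.219.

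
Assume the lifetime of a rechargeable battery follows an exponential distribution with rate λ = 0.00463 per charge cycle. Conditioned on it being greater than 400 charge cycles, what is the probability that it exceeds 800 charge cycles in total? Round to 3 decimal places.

P(X > s+t | X > s) = e^(−λ(s+t))/e^(−λs) = e^(−λt), independent of s = 400.
P(X > 400) = e^(−1.852) ≈ 0.157.

0.157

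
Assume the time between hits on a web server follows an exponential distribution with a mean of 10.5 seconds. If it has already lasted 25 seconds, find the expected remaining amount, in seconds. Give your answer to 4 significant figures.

The rate is λ = 1/10.5 = 0.0952381 per second.
By memorylessness, the remaining amount past any threshold is again Exp(λ) with mean 1/λ = 10.5 seconds.

10.50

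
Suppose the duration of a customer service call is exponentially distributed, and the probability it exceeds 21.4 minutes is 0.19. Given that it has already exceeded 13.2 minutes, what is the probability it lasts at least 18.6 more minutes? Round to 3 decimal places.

From e^(−λ·21.4) = 0.19, λ = −ln(0.19)/21.4 = 0.0776043.
Memoryless: P(X > 13.2+18.6 | X > 13.2) = P(X > 18.6) = e^(−0.0776043·18.6) ≈ 0.236.

0.236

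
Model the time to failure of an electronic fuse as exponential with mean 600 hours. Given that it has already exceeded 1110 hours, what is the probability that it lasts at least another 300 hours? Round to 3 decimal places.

0.607

The rate is λ = 1/600 = 0.00166667 per hour.
The exponential is memoryless, so the remaining time is again Exp(λ): the condition X > 1110 is irrelevant.
P(X > 300) = e^(−0.5) ≈ 0.607.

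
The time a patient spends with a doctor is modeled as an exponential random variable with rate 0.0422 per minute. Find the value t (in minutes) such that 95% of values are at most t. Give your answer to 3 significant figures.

71.0

Set 1 − e^(−λt) = 0.95, so t = −ln(0.05)/λ = 2.9957/0.0422 ≈ 70.9889 minutes.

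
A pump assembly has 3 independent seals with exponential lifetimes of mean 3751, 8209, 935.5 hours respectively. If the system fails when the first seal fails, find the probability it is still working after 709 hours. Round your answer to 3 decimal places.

0.356

The first failure time is exponential with rate Σλ_i = 1/3751 + 1/8209 + 1/935.5 = 0.00145736 per hour.
P(min > 709) = e^(−0.00145736·709) = e^(−1.0333) ≈ 0.356.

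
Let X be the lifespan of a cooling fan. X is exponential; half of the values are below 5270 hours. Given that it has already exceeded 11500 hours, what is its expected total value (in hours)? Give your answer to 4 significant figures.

19100

For an exponential, median = ln(2)/λ, so λ = ln 2 / 5270 = 0.000131527 per hour.
By memorylessness, E[X | X > 11500] = 11500 + 1/λ = 11500 + 7603 = 19103 hours.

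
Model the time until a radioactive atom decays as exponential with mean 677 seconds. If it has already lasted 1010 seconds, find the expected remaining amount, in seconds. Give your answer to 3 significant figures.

677

The rate is λ = 1/677 = 0.0014771 per second.
By memorylessness, the remaining amount past any threshold is again Exp(λ) with mean 1/λ = 677 seconds.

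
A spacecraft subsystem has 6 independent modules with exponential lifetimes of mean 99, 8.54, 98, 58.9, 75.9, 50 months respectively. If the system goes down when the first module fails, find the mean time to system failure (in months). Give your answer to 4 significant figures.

5.332

The first failure time is exponential with rate Σλ_i = 1/99 + 1/8.54 + 1/98 + 1/58.9 + 1/75.9 + 1/50 = 0.187554 per month.
E[min] = 1/Σλ = 1/0.187554 = 5.33179 months.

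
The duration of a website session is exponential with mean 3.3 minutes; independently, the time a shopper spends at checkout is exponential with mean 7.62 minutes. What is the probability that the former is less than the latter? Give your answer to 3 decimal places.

λ_1 = 1/3.3 = 0.30303, λ_2 = 1/7.62 = 0.131234.
For independent exponentials, P(the former < the latter) = λ_1/(λ_1+λ_2) = 0.30303/0.434264 ≈ 0.698.

0.698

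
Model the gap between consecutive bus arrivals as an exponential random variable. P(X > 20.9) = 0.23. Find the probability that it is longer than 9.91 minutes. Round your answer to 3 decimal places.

e^(−λ·20.9) = 0.23 ⇒ λ = −ln(0.23)/20.9 = 0.0703194.
P(X > 9.91) = e^(−0.0703194·9.91) = e^(−0.69687) ≈ 0.498.

0.498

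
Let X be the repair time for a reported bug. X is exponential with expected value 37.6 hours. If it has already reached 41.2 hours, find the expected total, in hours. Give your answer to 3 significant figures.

78.8

The rate is λ = 1/37.6 = 0.0265957 per hour.
By memorylessness, E[X | X > 41.2] = 41.2 + 1/λ = 41.2 + 37.6 = 78.8 hours.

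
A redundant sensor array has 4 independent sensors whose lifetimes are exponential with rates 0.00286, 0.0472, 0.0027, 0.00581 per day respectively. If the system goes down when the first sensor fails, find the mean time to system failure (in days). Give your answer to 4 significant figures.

17.07

The time to first failure is exponential with rate Σλ = 0.00286 + 0.0472 + 0.0027 + 0.00581 = 0.05857.
E[min] = 1/Σλ = 1/0.05857 = 17.0736 days.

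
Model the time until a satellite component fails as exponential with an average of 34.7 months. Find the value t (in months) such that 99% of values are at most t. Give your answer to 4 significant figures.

The rate is λ = 1/34.7 = 0.0288184 per month.
Set 1 − e^(−λt) = 0.99, so t = −ln(0.01)/λ = 4.6052/0.0288184 ≈ 159.799 months.

159.8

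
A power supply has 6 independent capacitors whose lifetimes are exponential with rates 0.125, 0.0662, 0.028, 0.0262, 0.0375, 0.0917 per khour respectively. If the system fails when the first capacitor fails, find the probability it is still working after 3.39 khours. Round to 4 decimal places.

The time to first failure is exponential with rate Σλ = 0.125 + 0.0662 + 0.028 + 0.0262 + 0.0375 + 0.0917 = 0.3746.
P(min > 3.39) = e^(−0.3746·3.39) = e^(−1.2699) ≈ 0.2809.

0.2809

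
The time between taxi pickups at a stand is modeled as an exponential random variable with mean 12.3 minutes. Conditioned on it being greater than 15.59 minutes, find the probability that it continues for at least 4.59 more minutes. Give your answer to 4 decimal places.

0.6885

The rate is λ = 1/12.3 = 0.0813008 per minute.
By the memoryless property, P(X > 15.59+4.59 | X > 15.59) = P(X > 4.59).
P(X > 4.59) = e^(−0.37317) ≈ 0.6885.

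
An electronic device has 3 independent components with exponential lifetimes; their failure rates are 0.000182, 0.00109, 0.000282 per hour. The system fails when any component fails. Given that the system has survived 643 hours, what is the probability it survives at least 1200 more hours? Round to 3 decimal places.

Time to first failure ~ Exp(Σλ) with Σλ = 0.001554.
By memorylessness, P(T > 643+1200 | T > 643) = P(T > 1200) = e^(−0.001554·1200) ≈ 0.155.

0.155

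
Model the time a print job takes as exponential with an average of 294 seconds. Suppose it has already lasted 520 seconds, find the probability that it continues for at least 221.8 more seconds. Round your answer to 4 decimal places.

The rate is λ = 1/294 = 0.00340136 per second.
The exponential is memoryless, so the remaining time is again Exp(λ): the condition X > 520 is irrelevant.
P(X > 221.8) = e^(−0.75442) ≈ 0.4703.

0.4703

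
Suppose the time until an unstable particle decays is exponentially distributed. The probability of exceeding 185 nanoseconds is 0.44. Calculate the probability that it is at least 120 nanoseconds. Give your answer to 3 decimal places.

0.587

e^(−λ·185) = 0.44 ⇒ λ = −ln(0.44)/185 = 0.00443773.
P(X > 120) = e^(−0.00443773·120) = e^(−0.53253) ≈ 0.587.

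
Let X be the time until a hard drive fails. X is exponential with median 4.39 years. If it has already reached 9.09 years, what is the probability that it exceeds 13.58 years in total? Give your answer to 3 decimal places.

For an exponential, median = ln(2)/λ, so λ = ln 2 / 4.39 = 0.157892 per year.
P(X > s+t | X > s) = e^(−λ(s+t))/e^(−λs) = e^(−λt), independent of s = 9.09.
P(X > 4.49) = e^(−0.70894) ≈ 0.492.

0.492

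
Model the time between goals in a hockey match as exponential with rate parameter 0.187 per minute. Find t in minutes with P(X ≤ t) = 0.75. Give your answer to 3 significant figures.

Set 1 − e^(−λt) = 0.75, so t = −ln(0.25)/λ = 1.3863/0.187 ≈ 7.41334 minutes.

7.41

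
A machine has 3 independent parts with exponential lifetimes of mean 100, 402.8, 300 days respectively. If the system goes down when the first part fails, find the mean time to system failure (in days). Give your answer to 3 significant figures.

63.2

The first failure time is exponential with rate Σλ_i = 1/100 + 1/402.8 + 1/300 = 0.015816 per day.
E[min] = 1/Σλ = 1/0.015816 = 63.2273 days.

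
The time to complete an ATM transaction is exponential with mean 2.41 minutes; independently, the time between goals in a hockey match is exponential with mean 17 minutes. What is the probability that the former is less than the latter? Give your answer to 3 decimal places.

0.876

λ_1 = 1/2.41 = 0.414938, λ_2 = 1/17 = 0.0588235.
For independent exponentials, P(the former < the latter) = λ_1/(λ_1+λ_2) = 0.414938/0.473761 ≈ 0.876.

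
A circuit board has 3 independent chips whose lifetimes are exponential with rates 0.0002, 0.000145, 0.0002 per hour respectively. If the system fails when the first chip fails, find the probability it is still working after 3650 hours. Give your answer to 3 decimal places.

0.137

The time to first failure is exponential with rate Σλ = 0.0002 + 0.000145 + 0.0002 = 0.000545.
P(min > 3650) = e^(−0.000545·3650) = e^(−1.9892) ≈ 0.137.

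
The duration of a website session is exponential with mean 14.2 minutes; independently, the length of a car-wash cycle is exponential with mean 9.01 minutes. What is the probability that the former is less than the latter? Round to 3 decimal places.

0.388

λ_1 = 1/14.2 = 0.0704225, λ_2 = 1/9.01 = 0.110988.
For independent exponentials, P(the former < the latter) = λ_1/(λ_1+λ_2) = 0.0704225/0.18141 ≈ 0.388.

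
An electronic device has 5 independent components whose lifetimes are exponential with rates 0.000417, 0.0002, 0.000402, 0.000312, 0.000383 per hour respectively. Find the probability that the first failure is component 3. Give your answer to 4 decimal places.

The time to first failure is exponential with rate Σλ = 0.000417 + 0.0002 + 0.000402 + 0.000312 + 0.000383 = 0.001714.
P(component 3 first) = λ_3/Σλ = 0.000402/0.001714 ≈ 0.2345.

0.2345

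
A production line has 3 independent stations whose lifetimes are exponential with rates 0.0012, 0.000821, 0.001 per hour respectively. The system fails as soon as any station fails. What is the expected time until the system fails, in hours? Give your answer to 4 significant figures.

331.0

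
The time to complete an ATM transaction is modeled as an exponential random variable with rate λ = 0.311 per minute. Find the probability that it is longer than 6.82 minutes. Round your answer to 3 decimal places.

0.120

P(X > 6.82) = e^(−λ·6.82) = e^(−2.121) ≈ 0.120.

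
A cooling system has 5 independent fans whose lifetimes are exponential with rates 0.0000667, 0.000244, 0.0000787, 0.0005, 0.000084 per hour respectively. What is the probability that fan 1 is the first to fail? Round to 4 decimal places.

The time to first failure is exponential with rate Σλ = 0.0000667 + 0.000244 + 0.0000787 + 0.0005 + 0.000084 = 0.0009734.
P(fan 1 first) = λ_1/Σλ = 0.0000667/0.0009734 ≈ 0.0685.

0.0685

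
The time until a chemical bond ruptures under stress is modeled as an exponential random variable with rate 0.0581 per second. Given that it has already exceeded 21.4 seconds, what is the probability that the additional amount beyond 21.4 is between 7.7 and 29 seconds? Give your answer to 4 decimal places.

0.4538

Memoryless: the residual past 21.4 is again Exp(λ).
P(7.7 < residual < 29) = e^(−λ·7.7) − e^(−λ·29) = 0.63931 − 0.18546 ≈ 0.4538.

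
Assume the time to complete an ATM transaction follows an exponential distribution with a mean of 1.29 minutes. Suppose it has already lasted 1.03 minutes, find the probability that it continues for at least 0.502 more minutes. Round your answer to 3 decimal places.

0.678

The rate is λ = 1/1.29 = 0.775194 per minute.
P(X > s+t | X > s) = e^(−λ(s+t))/e^(−λs) = e^(−λt), independent of s = 1.03.
P(X > 0.502) = e^(−0.38915) ≈ 0.678.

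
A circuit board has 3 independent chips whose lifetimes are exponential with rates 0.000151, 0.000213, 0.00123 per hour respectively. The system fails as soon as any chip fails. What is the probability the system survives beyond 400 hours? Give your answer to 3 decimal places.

The time to first failure is exponential with rate Σλ = 0.000151 + 0.000213 + 0.00123 = 0.001594.
P(min > 400) = e^(−0.001594·400) = e^(−0.6376) ≈ 0.529.

0.529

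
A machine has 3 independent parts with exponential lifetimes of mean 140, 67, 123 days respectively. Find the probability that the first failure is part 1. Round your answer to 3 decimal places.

0.237

Rates: λ_i = 1/mean_i → 0.00714286, 0.0149254, 0.00813008; Σλ = 0.0301983.
P(part 1 first) = λ_1/Σλ = 0.00714286/0.0301983 ≈ 0.237.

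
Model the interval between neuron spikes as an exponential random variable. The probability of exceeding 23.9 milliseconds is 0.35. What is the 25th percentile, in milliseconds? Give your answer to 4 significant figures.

6.549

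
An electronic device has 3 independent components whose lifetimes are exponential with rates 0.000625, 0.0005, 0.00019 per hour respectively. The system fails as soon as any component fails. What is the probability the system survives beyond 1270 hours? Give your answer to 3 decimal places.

0.188

The time to first failure is exponential with rate Σλ = 0.000625 + 0.0005 + 0.00019 = 0.001315.
P(min > 1270) = e^(−0.001315·1270) = e^(−1.6701) ≈ 0.188.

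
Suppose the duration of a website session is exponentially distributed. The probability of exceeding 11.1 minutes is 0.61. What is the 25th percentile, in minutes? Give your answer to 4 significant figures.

e^(−λ·11.1) = 0.61 ⇒ λ = −ln(0.61)/11.1 = 0.0445312.
25th percentile: 1 − e^(−λt) = 0.25, t = −ln(0.75)/λ = 6.46024 minutes.

6.460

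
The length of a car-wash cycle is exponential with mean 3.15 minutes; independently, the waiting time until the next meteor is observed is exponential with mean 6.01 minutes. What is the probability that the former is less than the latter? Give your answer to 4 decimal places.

0.6561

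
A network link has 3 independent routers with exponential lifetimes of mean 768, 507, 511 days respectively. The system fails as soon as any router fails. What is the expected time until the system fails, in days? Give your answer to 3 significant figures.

191

The first failure time is exponential with rate Σλ_i = 1/768 + 1/507 + 1/511 = 0.00523142 per day.
E[min] = 1/Σλ = 1/0.00523142 = 191.153 days.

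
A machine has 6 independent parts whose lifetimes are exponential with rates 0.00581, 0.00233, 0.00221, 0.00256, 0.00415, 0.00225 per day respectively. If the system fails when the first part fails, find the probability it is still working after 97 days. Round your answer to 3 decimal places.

0.154

The time to first failure is exponential with rate Σλ = 0.00581 + 0.00233 + 0.00221 + 0.00256 + 0.00415 + 0.00225 = 0.01931.
P(min > 97) = e^(−0.01931·97) = e^(−1.8731) ≈ 0.154.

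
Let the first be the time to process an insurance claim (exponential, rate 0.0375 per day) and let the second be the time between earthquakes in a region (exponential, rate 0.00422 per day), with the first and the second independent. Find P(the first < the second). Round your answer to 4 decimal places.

0.8988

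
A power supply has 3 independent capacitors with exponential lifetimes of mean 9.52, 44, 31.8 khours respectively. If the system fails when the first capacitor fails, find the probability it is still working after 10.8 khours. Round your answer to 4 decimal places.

0.1792

The first failure time is exponential with rate Σλ_i = 1/9.52 + 1/44 + 1/31.8 = 0.159216 per khour.
P(min > 10.8) = e^(−0.159216·10.8) = e^(−1.7195) ≈ 0.1792.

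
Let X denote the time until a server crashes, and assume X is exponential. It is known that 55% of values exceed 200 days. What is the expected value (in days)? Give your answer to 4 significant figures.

334.5

e^(−λ·200) = 0.55 ⇒ λ = −ln(0.55)/200 = 0.00298919.
Mean = 1/λ = 334.539 days.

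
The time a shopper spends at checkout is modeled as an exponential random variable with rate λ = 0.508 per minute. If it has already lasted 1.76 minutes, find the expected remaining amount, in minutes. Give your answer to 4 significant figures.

By memorylessness, the remaining amount past any threshold is again Exp(λ) with mean 1/λ = 1.9685 minutes.

1.969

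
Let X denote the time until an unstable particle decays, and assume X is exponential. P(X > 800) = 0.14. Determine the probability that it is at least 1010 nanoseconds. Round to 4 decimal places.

e^(−λ·800) = 0.14 ⇒ λ = −ln(0.14)/800 = 0.00245764.
P(X > 1010) = e^(−0.00245764·1010) = e^(−2.4822) ≈ 0.0836.

0.0836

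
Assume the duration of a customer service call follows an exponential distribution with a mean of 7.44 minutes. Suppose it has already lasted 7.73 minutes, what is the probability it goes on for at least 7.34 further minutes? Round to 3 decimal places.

The rate is λ = 1/7.44 = 0.134409 per minute.
P(X > s+t | X > s) = e^(−λ(s+t))/e^(−λs) = e^(−λt), independent of s = 7.73.
P(X > 7.34) = e^(−0.98656) ≈ 0.373.

0.373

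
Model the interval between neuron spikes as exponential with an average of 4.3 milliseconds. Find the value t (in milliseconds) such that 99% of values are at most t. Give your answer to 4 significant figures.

The rate is λ = 1/4.3 = 0.232558 per millisecond.
Set 1 − e^(−λt) = 0.99, so t = −ln(0.01)/λ = 4.6052/0.232558 ≈ 19.8022 milliseconds.

19.80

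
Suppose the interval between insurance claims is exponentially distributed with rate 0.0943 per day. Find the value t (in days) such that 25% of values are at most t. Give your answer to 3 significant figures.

Set 1 − e^(−λt) = 0.25, so t = −ln(0.75)/λ = 0.28768/0.0943 ≈ 3.05071 days.

3.05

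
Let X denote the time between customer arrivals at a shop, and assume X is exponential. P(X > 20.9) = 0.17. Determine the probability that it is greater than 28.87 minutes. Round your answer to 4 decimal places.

e^(−λ·20.9) = 0.17 ⇒ λ = −ln(0.17)/20.9 = 0.0847826.
P(X > 28.87) = e^(−0.0847826·28.87) = e^(−2.4477) ≈ 0.0865.

0.0865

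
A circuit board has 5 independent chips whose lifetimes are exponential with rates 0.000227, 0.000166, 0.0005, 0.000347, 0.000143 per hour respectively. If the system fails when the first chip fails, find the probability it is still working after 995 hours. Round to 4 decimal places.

The time to first failure is exponential with rate Σλ = 0.000227 + 0.000166 + 0.0005 + 0.000347 + 0.000143 = 0.001383.
P(min > 995) = e^(−0.001383·995) = e^(−1.3761) ≈ 0.2526.

0.2526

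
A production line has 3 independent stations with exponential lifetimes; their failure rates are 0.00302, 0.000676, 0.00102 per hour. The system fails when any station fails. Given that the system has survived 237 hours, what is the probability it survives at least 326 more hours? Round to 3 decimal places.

Time to first failure ~ Exp(Σλ) with Σλ = 0.004716.
By memorylessness, P(T > 237+326 | T > 237) = P(T > 326) = e^(−0.004716·326) ≈ 0.215.

0.215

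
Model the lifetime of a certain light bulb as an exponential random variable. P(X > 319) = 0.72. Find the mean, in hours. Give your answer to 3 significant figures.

971

e^(−λ·319) = 0.72 ⇒ λ = −ln(0.72)/319 = 0.00102979.
Mean = 1/λ = 971.069 hours.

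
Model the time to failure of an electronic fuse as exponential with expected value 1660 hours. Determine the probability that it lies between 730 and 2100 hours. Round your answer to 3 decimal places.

0.362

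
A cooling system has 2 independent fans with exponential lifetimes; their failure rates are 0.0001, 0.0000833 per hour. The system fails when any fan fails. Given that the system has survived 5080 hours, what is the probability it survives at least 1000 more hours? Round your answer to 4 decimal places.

Time to first failure ~ Exp(Σλ) with Σλ = 0.0001833.
By memorylessness, P(T > 5080+1000 | T > 5080) = P(T > 1000) = e^(−0.0001833·1000) ≈ 0.8325.

0.8325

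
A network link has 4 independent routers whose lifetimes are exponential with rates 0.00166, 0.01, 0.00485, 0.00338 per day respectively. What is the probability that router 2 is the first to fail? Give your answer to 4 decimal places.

0.5028

The time to first failure is exponential with rate Σλ = 0.00166 + 0.01 + 0.00485 + 0.00338 = 0.01989.
P(router 2 first) = λ_2/Σλ = 0.01/0.01989 ≈ 0.5028.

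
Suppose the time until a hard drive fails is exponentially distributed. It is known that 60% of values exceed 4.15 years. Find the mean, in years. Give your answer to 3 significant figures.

e^(−λ·4.15) = 0.60 ⇒ λ = −ln(0.60)/4.15 = 0.123091.
Mean = 1/λ = 8.1241 years.

8.12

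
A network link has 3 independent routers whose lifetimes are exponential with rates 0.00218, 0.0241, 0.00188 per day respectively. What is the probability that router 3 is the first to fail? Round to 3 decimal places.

0.067

The time to first failure is exponential with rate Σλ = 0.00218 + 0.0241 + 0.00188 = 0.02816.
P(router 3 first) = λ_3/Σλ = 0.00188/0.02816 ≈ 0.067.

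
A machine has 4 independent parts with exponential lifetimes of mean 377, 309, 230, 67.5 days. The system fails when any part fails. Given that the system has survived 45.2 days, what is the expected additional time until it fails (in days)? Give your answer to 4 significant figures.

First-failure rate Σλ = 1/377 + 1/309 + 1/230 + 1/67.5 = 0.0250514.
By memorylessness the expected residual is 1/Σλ = 39.9179 days, regardless of the 45.2 already elapsed.

39.92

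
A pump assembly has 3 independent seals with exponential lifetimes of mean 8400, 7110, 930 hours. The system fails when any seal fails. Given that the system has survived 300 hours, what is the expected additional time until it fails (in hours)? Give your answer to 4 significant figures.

First-failure rate Σλ = 1/8400 + 1/7110 + 1/930 = 0.00133496.
By memorylessness the expected residual is 1/Σλ = 749.084 hours, regardless of the 300 already elapsed.

749.1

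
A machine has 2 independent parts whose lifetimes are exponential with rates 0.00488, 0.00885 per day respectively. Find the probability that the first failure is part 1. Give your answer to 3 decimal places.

The time to first failure is exponential with rate Σλ = 0.00488 + 0.00885 = 0.01373.
P(part 1 first) = λ_1/Σλ = 0.00488/0.01373 ≈ 0.355.

0.355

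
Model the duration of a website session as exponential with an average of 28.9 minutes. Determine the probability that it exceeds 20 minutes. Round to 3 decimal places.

0.501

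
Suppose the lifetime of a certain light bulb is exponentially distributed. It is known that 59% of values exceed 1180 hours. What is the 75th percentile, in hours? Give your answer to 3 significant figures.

3100

e^(−λ·1180) = 0.59 ⇒ λ = −ln(0.59)/1180 = 0.000447146.
75th percentile: 1 − e^(−λt) = 0.75, t = −ln(0.25)/λ = 3100.31 hours.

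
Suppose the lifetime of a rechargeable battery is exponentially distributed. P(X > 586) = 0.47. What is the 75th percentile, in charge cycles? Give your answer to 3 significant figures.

1080

e^(−λ·586) = 0.47 ⇒ λ = −ln(0.47)/586 = 0.00128843.
75th percentile: 1 − e^(−λt) = 0.75, t = −ln(0.25)/λ = 1075.95 charge cycles.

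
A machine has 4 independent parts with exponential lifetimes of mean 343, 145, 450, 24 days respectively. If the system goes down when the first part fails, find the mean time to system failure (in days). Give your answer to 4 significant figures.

The first failure time is exponential with rate Σλ_i = 1/343 + 1/145 + 1/450 + 1/24 = 0.0537009 per day.
E[min] = 1/Σλ = 1/0.0537009 = 18.6217 days.

18.62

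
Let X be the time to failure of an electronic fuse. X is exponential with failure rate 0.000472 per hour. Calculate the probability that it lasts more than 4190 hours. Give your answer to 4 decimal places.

0.1384

P(X > 4190) = e^(−λ·4190) = e^(−1.9777) ≈ 0.1384.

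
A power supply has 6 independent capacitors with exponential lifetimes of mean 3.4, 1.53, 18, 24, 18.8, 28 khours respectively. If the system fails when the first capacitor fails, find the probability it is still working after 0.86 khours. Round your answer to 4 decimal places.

0.3772

The first failure time is exponential with rate Σλ_i = 1/3.4 + 1/1.53 + 1/18 + 1/24 + 1/18.8 + 1/28 = 1.13384 per khour.
P(min > 0.86) = e^(−1.13384·0.86) = e^(−0.9751) ≈ 0.3772.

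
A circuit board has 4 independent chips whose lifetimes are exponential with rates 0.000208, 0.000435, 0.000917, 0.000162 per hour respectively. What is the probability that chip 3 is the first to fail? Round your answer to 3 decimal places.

0.533

The time to first failure is exponential with rate Σλ = 0.000208 + 0.000435 + 0.000917 + 0.000162 = 0.001722.
P(chip 3 first) = λ_3/Σλ = 0.000917/0.001722 ≈ 0.533.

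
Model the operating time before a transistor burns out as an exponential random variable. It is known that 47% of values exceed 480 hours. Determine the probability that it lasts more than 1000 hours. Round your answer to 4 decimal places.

0.2074

e^(−λ·480) = 0.47 ⇒ λ = −ln(0.47)/480 = 0.00157296.
P(X > 1000) = e^(−0.00157296·1000) = e^(−1.573) ≈ 0.2074.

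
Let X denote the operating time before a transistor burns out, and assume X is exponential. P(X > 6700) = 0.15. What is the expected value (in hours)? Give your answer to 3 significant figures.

e^(−λ·6700) = 0.15 ⇒ λ = −ln(0.15)/6700 = 0.000283152.
Mean = 1/λ = 3531.67 hours.

3530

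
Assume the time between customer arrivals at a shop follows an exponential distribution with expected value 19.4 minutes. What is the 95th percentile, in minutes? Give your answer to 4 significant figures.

58.12

The rate is λ = 1/19.4 = 0.0515464 per minute.
Set 1 − e^(−λt) = 0.95, so t = −ln(0.05)/λ = 2.9957/0.0515464 ≈ 58.1172 minutes.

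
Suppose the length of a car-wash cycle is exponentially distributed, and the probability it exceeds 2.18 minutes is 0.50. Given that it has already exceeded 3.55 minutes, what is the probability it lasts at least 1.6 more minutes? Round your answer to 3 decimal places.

From e^(−λ·2.18) = 0.50, λ = −ln(0.50)/2.18 = 0.317957.
Memoryless: P(X > 3.55+1.6 | X > 3.55) = P(X > 1.6) = e^(−0.317957·1.6) ≈ 0.601.

0.601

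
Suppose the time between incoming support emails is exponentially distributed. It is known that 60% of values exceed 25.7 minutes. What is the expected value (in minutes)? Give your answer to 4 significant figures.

e^(−λ·25.7) = 0.60 ⇒ λ = −ln(0.60)/25.7 = 0.0198765.
Mean = 1/λ = 50.3107 minutes.

50.31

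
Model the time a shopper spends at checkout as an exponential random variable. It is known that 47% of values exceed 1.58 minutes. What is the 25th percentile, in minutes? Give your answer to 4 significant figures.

e^(−λ·1.58) = 0.47 ⇒ λ = −ln(0.47)/1.58 = 0.477862.
25th percentile: 1 − e^(−λt) = 0.25, t = −ln(0.75)/λ = 0.602019 minutes.

0.6020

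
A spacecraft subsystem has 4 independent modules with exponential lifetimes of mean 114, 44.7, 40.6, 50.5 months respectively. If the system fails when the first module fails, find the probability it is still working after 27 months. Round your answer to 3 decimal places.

The first failure time is exponential with rate Σλ_i = 1/114 + 1/44.7 + 1/40.6 + 1/50.5 = 0.0755758 per month.
P(min > 27) = e^(−0.0755758·27) = e^(−2.0405) ≈ 0.130.

0.130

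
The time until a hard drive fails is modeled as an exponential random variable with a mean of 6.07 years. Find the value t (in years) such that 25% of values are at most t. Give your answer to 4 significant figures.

The rate is λ = 1/6.07 = 0.164745 per year.
Set 1 − e^(−λt) = 0.25, so t = −ln(0.75)/λ = 0.28768/0.164745 ≈ 1.74623 years.

1.746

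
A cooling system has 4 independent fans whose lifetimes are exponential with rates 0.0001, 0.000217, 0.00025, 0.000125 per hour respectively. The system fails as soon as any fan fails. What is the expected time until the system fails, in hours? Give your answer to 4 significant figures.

The time to first failure is exponential with rate Σλ = 0.0001 + 0.000217 + 0.00025 + 0.000125 = 0.000692.
E[min] = 1/Σλ = 1/0.000692 = 1445.09 hours.

1445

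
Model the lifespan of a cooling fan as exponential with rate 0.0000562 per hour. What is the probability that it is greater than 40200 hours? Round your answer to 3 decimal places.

P(X > 40200) = e^(−λ·40200) = e^(−2.2592) ≈ 0.104.

0.104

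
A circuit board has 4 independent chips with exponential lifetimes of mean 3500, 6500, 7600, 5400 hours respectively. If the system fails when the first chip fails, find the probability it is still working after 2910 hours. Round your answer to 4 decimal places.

The first failure time is exponential with rate Σλ_i = 1/3500 + 1/6500 + 1/7600 + 1/5400 = 0.000756325 per hour.
P(min > 2910) = e^(−0.000756325·2910) = e^(−2.2009) ≈ 0.1107.

0.1107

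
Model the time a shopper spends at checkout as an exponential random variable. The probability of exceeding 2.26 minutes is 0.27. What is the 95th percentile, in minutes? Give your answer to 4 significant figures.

e^(−λ·2.26) = 0.27 ⇒ λ = −ln(0.27)/2.26 = 0.579351.
95th percentile: 1 − e^(−λt) = 0.95, t = −ln(0.05)/λ = 5.17084 minutes.

5.171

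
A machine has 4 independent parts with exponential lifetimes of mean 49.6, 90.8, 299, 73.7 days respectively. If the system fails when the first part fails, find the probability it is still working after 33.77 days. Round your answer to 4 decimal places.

The first failure time is exponential with rate Σλ_i = 1/49.6 + 1/90.8 + 1/299 + 1/73.7 = 0.0480875 per day.
P(min > 33.77) = e^(−0.0480875·33.77) = e^(−1.6239) ≈ 0.1971.

0.1971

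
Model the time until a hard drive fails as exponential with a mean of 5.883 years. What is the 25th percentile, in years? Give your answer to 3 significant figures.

The rate is λ = 1/5.883 = 0.169981 per year.
Set 1 − e^(−λt) = 0.25, so t = −ln(0.75)/λ = 0.28768/0.169981 ≈ 1.69243 years.

1.69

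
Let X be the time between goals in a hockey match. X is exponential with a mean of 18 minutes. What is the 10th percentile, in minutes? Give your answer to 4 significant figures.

1.896

The rate is λ = 1/18 = 0.0555556 per minute.
Set 1 − e^(−λt) = 0.1, so t = −ln(0.9)/λ = 0.10536/0.0555556 ≈ 1.89649 minutes.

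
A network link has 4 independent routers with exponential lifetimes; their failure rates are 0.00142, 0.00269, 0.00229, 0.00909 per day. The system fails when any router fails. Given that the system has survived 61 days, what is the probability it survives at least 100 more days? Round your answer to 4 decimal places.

0.2125

Time to first failure ~ Exp(Σλ) with Σλ = 0.01549.
By memorylessness, P(T > 61+100 | T > 61) = P(T > 100) = e^(−0.01549·100) ≈ 0.2125.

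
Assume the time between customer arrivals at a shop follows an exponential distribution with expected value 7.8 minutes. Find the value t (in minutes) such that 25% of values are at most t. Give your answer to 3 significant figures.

2.24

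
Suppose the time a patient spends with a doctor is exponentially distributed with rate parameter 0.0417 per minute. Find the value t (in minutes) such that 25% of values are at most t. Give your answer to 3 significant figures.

Set 1 − e^(−λt) = 0.25, so t = −ln(0.75)/λ = 0.28768/0.0417 ≈ 6.89885 minutes.

6.90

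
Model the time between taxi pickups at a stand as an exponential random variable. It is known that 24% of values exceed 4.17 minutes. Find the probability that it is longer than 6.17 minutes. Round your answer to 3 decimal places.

0.121

e^(−λ·4.17) = 0.24 ⇒ λ = −ln(0.24)/4.17 = 0.342234.
P(X > 6.17) = e^(−0.342234·6.17) = e^(−2.1116) ≈ 0.121.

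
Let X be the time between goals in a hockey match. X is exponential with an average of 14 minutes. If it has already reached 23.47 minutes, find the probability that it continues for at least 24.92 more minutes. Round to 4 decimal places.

The rate is λ = 1/14 = 0.0714286 per minute.
By the memoryless property, P(X > 23.47+24.92 | X > 23.47) = P(X > 24.92).
P(X > 24.92) = e^(−1.78) ≈ 0.1686.

0.1686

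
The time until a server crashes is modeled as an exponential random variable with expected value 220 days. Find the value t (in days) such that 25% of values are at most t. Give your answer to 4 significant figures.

63.29

The rate is λ = 1/220 = 0.00454545 per day.
Set 1 − e^(−λt) = 0.25, so t = −ln(0.75)/λ = 0.28768/0.00454545 ≈ 63.2901 days.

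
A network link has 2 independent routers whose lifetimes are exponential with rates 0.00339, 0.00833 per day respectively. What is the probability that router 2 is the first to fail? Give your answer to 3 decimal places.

0.711

The time to first failure is exponential with rate Σλ = 0.00339 + 0.00833 = 0.01172.
P(router 2 first) = λ_2/Σλ = 0.00833/0.01172 ≈ 0.711.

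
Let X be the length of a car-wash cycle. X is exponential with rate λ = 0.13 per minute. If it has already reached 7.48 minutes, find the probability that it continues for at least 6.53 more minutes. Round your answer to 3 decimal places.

The exponential is memoryless, so the remaining time is again Exp(λ): the condition X > 7.48 is irrelevant.
P(X > 6.53) = e^(−0.8489) ≈ 0.428.

0.428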